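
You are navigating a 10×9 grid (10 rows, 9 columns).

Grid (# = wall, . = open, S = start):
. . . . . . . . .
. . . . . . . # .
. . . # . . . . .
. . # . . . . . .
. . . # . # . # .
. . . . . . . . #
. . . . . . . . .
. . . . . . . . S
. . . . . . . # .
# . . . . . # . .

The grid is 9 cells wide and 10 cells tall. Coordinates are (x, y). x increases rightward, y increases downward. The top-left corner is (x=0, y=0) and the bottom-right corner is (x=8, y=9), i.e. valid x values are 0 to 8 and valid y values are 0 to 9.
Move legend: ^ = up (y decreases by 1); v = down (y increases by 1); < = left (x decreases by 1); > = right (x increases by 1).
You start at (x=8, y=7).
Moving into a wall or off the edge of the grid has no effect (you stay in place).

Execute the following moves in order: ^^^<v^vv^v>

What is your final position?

Answer: Final position: (x=8, y=7)

Derivation:
Start: (x=8, y=7)
  ^ (up): (x=8, y=7) -> (x=8, y=6)
  ^ (up): blocked, stay at (x=8, y=6)
  ^ (up): blocked, stay at (x=8, y=6)
  < (left): (x=8, y=6) -> (x=7, y=6)
  v (down): (x=7, y=6) -> (x=7, y=7)
  ^ (up): (x=7, y=7) -> (x=7, y=6)
  v (down): (x=7, y=6) -> (x=7, y=7)
  v (down): blocked, stay at (x=7, y=7)
  ^ (up): (x=7, y=7) -> (x=7, y=6)
  v (down): (x=7, y=6) -> (x=7, y=7)
  > (right): (x=7, y=7) -> (x=8, y=7)
Final: (x=8, y=7)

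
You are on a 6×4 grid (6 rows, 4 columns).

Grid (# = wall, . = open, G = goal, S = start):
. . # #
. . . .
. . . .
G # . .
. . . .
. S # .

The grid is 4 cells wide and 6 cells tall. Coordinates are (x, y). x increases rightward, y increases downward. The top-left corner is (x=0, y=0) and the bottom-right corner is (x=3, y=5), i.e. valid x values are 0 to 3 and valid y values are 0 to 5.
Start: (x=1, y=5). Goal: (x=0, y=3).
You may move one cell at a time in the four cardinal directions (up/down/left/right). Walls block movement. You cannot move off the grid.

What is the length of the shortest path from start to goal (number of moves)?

BFS from (x=1, y=5) until reaching (x=0, y=3):
  Distance 0: (x=1, y=5)
  Distance 1: (x=1, y=4), (x=0, y=5)
  Distance 2: (x=0, y=4), (x=2, y=4)
  Distance 3: (x=0, y=3), (x=2, y=3), (x=3, y=4)  <- goal reached here
One shortest path (3 moves): (x=1, y=5) -> (x=0, y=5) -> (x=0, y=4) -> (x=0, y=3)

Answer: Shortest path length: 3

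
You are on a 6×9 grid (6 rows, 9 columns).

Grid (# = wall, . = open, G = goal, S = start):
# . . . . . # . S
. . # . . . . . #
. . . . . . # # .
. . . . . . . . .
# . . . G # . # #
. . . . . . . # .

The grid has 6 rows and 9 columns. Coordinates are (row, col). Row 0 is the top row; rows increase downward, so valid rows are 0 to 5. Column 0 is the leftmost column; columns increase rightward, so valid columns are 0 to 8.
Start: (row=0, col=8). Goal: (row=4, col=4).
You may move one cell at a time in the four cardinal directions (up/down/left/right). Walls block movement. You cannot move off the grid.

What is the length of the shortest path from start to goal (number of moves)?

BFS from (row=0, col=8) until reaching (row=4, col=4):
  Distance 0: (row=0, col=8)
  Distance 1: (row=0, col=7)
  Distance 2: (row=1, col=7)
  Distance 3: (row=1, col=6)
  Distance 4: (row=1, col=5)
  Distance 5: (row=0, col=5), (row=1, col=4), (row=2, col=5)
  Distance 6: (row=0, col=4), (row=1, col=3), (row=2, col=4), (row=3, col=5)
  Distance 7: (row=0, col=3), (row=2, col=3), (row=3, col=4), (row=3, col=6)
  Distance 8: (row=0, col=2), (row=2, col=2), (row=3, col=3), (row=3, col=7), (row=4, col=4), (row=4, col=6)  <- goal reached here
One shortest path (8 moves): (row=0, col=8) -> (row=0, col=7) -> (row=1, col=7) -> (row=1, col=6) -> (row=1, col=5) -> (row=1, col=4) -> (row=2, col=4) -> (row=3, col=4) -> (row=4, col=4)

Answer: Shortest path length: 8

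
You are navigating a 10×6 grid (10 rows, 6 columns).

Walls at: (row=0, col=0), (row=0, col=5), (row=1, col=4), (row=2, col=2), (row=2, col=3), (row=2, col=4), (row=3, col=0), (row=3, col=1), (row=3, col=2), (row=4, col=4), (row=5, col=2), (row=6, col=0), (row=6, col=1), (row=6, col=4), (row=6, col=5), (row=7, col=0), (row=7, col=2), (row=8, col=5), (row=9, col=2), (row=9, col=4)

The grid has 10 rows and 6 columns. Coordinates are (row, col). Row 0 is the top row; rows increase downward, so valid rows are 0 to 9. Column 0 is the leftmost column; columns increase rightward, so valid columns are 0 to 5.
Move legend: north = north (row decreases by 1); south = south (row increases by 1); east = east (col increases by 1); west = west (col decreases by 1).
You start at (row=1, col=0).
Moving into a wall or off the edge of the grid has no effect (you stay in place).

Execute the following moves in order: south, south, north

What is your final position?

Start: (row=1, col=0)
  south (south): (row=1, col=0) -> (row=2, col=0)
  south (south): blocked, stay at (row=2, col=0)
  north (north): (row=2, col=0) -> (row=1, col=0)
Final: (row=1, col=0)

Answer: Final position: (row=1, col=0)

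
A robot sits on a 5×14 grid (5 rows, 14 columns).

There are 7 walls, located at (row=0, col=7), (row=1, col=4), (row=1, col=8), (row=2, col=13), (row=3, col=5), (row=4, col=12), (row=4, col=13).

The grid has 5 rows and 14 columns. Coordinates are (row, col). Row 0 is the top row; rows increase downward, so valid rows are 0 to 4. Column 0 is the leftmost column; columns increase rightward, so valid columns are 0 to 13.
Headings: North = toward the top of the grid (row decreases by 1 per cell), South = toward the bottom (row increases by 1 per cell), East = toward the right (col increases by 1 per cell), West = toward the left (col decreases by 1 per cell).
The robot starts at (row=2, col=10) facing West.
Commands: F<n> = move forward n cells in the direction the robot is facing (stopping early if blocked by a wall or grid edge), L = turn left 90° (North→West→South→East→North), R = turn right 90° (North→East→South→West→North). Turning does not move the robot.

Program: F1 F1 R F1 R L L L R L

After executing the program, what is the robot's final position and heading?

Answer: Final position: (row=2, col=8), facing South

Derivation:
Start: (row=2, col=10), facing West
  F1: move forward 1, now at (row=2, col=9)
  F1: move forward 1, now at (row=2, col=8)
  R: turn right, now facing North
  F1: move forward 0/1 (blocked), now at (row=2, col=8)
  R: turn right, now facing East
  L: turn left, now facing North
  L: turn left, now facing West
  L: turn left, now facing South
  R: turn right, now facing West
  L: turn left, now facing South
Final: (row=2, col=8), facing South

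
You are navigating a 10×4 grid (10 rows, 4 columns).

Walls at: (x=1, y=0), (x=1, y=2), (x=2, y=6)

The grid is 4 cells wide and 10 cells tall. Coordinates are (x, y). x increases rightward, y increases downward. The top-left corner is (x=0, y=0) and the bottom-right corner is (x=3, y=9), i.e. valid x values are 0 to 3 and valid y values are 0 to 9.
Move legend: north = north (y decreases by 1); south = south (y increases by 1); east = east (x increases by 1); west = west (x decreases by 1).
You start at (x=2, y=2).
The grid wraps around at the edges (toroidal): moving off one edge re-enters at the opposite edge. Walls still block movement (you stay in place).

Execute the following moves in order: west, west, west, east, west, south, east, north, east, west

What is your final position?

Start: (x=2, y=2)
  [×3]west (west): blocked, stay at (x=2, y=2)
  east (east): (x=2, y=2) -> (x=3, y=2)
  west (west): (x=3, y=2) -> (x=2, y=2)
  south (south): (x=2, y=2) -> (x=2, y=3)
  east (east): (x=2, y=3) -> (x=3, y=3)
  north (north): (x=3, y=3) -> (x=3, y=2)
  east (east): (x=3, y=2) -> (x=0, y=2)
  west (west): (x=0, y=2) -> (x=3, y=2)
Final: (x=3, y=2)

Answer: Final position: (x=3, y=2)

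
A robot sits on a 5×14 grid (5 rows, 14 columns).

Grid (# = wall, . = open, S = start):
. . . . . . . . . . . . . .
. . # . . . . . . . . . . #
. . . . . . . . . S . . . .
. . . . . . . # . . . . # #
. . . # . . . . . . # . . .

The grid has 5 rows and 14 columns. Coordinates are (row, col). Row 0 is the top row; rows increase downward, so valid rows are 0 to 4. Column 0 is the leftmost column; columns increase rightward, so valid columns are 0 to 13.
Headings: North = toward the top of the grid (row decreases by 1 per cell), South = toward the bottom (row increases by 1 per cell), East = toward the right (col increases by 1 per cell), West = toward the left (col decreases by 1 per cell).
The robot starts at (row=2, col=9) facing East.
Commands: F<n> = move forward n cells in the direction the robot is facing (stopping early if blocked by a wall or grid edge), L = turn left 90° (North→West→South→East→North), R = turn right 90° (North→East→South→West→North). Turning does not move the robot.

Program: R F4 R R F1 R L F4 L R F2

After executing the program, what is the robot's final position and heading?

Answer: Final position: (row=0, col=9), facing North

Derivation:
Start: (row=2, col=9), facing East
  R: turn right, now facing South
  F4: move forward 2/4 (blocked), now at (row=4, col=9)
  R: turn right, now facing West
  R: turn right, now facing North
  F1: move forward 1, now at (row=3, col=9)
  R: turn right, now facing East
  L: turn left, now facing North
  F4: move forward 3/4 (blocked), now at (row=0, col=9)
  L: turn left, now facing West
  R: turn right, now facing North
  F2: move forward 0/2 (blocked), now at (row=0, col=9)
Final: (row=0, col=9), facing North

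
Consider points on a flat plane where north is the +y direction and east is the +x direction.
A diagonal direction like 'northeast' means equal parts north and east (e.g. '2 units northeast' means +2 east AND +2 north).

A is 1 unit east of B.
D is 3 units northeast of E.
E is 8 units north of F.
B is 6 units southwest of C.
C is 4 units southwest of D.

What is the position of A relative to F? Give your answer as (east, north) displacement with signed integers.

Place F at the origin (east=0, north=0).
  E is 8 units north of F: delta (east=+0, north=+8); E at (east=0, north=8).
  D is 3 units northeast of E: delta (east=+3, north=+3); D at (east=3, north=11).
  C is 4 units southwest of D: delta (east=-4, north=-4); C at (east=-1, north=7).
  B is 6 units southwest of C: delta (east=-6, north=-6); B at (east=-7, north=1).
  A is 1 unit east of B: delta (east=+1, north=+0); A at (east=-6, north=1).
Therefore A relative to F: (east=-6, north=1).

Answer: A is at (east=-6, north=1) relative to F.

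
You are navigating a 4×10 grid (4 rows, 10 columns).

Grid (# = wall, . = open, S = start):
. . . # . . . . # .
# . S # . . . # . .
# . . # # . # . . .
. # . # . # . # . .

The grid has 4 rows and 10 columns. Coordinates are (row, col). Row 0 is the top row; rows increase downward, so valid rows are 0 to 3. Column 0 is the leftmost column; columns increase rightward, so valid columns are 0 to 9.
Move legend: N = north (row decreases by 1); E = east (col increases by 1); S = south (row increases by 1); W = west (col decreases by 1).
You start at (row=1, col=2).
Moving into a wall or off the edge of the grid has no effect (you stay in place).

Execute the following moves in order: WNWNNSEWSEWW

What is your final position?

Answer: Final position: (row=0, col=0)

Derivation:
Start: (row=1, col=2)
  W (west): (row=1, col=2) -> (row=1, col=1)
  N (north): (row=1, col=1) -> (row=0, col=1)
  W (west): (row=0, col=1) -> (row=0, col=0)
  N (north): blocked, stay at (row=0, col=0)
  N (north): blocked, stay at (row=0, col=0)
  S (south): blocked, stay at (row=0, col=0)
  E (east): (row=0, col=0) -> (row=0, col=1)
  W (west): (row=0, col=1) -> (row=0, col=0)
  S (south): blocked, stay at (row=0, col=0)
  E (east): (row=0, col=0) -> (row=0, col=1)
  W (west): (row=0, col=1) -> (row=0, col=0)
  W (west): blocked, stay at (row=0, col=0)
Final: (row=0, col=0)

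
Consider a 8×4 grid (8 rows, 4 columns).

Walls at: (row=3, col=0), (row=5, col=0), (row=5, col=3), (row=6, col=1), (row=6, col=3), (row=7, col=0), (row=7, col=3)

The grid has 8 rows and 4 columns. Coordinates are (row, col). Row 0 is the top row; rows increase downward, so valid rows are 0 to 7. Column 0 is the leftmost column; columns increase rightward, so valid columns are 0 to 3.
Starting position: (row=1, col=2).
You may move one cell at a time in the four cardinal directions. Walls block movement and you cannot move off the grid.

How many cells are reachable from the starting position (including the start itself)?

Answer: Reachable cells: 24

Derivation:
BFS flood-fill from (row=1, col=2):
  Distance 0: (row=1, col=2)
  Distance 1: (row=0, col=2), (row=1, col=1), (row=1, col=3), (row=2, col=2)
  Distance 2: (row=0, col=1), (row=0, col=3), (row=1, col=0), (row=2, col=1), (row=2, col=3), (row=3, col=2)
  Distance 3: (row=0, col=0), (row=2, col=0), (row=3, col=1), (row=3, col=3), (row=4, col=2)
  Distance 4: (row=4, col=1), (row=4, col=3), (row=5, col=2)
  Distance 5: (row=4, col=0), (row=5, col=1), (row=6, col=2)
  Distance 6: (row=7, col=2)
  Distance 7: (row=7, col=1)
Total reachable: 24 (grid has 25 open cells total)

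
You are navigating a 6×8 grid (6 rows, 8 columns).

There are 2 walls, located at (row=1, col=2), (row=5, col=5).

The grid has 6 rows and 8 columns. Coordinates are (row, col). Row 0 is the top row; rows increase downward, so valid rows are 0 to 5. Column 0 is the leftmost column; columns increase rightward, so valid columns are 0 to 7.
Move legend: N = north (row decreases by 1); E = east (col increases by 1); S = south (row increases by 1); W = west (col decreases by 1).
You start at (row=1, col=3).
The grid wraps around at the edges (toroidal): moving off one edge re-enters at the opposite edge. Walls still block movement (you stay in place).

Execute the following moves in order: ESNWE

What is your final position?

Start: (row=1, col=3)
  E (east): (row=1, col=3) -> (row=1, col=4)
  S (south): (row=1, col=4) -> (row=2, col=4)
  N (north): (row=2, col=4) -> (row=1, col=4)
  W (west): (row=1, col=4) -> (row=1, col=3)
  E (east): (row=1, col=3) -> (row=1, col=4)
Final: (row=1, col=4)

Answer: Final position: (row=1, col=4)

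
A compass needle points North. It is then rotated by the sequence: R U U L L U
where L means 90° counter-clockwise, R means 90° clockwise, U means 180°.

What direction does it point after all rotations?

Start: North
  R (right (90° clockwise)) -> East
  U (U-turn (180°)) -> West
  U (U-turn (180°)) -> East
  L (left (90° counter-clockwise)) -> North
  L (left (90° counter-clockwise)) -> West
  U (U-turn (180°)) -> East
Final: East

Answer: Final heading: East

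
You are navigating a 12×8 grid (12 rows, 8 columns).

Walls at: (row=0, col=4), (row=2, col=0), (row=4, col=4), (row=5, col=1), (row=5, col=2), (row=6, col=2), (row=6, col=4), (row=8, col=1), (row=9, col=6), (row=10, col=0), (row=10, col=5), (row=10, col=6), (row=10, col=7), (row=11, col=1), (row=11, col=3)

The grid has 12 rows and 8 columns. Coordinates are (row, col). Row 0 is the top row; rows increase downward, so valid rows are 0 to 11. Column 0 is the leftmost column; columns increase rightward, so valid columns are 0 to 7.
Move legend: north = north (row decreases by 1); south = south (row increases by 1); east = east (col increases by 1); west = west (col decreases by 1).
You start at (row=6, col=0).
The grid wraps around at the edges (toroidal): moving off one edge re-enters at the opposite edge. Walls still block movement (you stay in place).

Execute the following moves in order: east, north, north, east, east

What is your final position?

Answer: Final position: (row=6, col=1)

Derivation:
Start: (row=6, col=0)
  east (east): (row=6, col=0) -> (row=6, col=1)
  north (north): blocked, stay at (row=6, col=1)
  north (north): blocked, stay at (row=6, col=1)
  east (east): blocked, stay at (row=6, col=1)
  east (east): blocked, stay at (row=6, col=1)
Final: (row=6, col=1)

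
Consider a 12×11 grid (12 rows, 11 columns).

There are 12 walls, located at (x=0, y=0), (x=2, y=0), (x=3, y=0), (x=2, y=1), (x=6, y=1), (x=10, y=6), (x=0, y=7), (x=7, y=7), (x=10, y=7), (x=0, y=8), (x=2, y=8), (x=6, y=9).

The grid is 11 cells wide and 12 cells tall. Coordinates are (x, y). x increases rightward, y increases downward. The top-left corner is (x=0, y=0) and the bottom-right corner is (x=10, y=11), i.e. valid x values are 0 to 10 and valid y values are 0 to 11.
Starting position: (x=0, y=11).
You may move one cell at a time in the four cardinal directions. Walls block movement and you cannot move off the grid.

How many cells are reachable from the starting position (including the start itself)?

Answer: Reachable cells: 120

Derivation:
BFS flood-fill from (x=0, y=11):
  Distance 0: (x=0, y=11)
  Distance 1: (x=0, y=10), (x=1, y=11)
  Distance 2: (x=0, y=9), (x=1, y=10), (x=2, y=11)
  Distance 3: (x=1, y=9), (x=2, y=10), (x=3, y=11)
  Distance 4: (x=1, y=8), (x=2, y=9), (x=3, y=10), (x=4, y=11)
  Distance 5: (x=1, y=7), (x=3, y=9), (x=4, y=10), (x=5, y=11)
  Distance 6: (x=1, y=6), (x=2, y=7), (x=3, y=8), (x=4, y=9), (x=5, y=10), (x=6, y=11)
  Distance 7: (x=1, y=5), (x=0, y=6), (x=2, y=6), (x=3, y=7), (x=4, y=8), (x=5, y=9), (x=6, y=10), (x=7, y=11)
  Distance 8: (x=1, y=4), (x=0, y=5), (x=2, y=5), (x=3, y=6), (x=4, y=7), (x=5, y=8), (x=7, y=10), (x=8, y=11)
  Distance 9: (x=1, y=3), (x=0, y=4), (x=2, y=4), (x=3, y=5), (x=4, y=6), (x=5, y=7), (x=6, y=8), (x=7, y=9), (x=8, y=10), (x=9, y=11)
  Distance 10: (x=1, y=2), (x=0, y=3), (x=2, y=3), (x=3, y=4), (x=4, y=5), (x=5, y=6), (x=6, y=7), (x=7, y=8), (x=8, y=9), (x=9, y=10), (x=10, y=11)
  Distance 11: (x=1, y=1), (x=0, y=2), (x=2, y=2), (x=3, y=3), (x=4, y=4), (x=5, y=5), (x=6, y=6), (x=8, y=8), (x=9, y=9), (x=10, y=10)
  Distance 12: (x=1, y=0), (x=0, y=1), (x=3, y=2), (x=4, y=3), (x=5, y=4), (x=6, y=5), (x=7, y=6), (x=8, y=7), (x=9, y=8), (x=10, y=9)
  Distance 13: (x=3, y=1), (x=4, y=2), (x=5, y=3), (x=6, y=4), (x=7, y=5), (x=8, y=6), (x=9, y=7), (x=10, y=8)
  Distance 14: (x=4, y=1), (x=5, y=2), (x=6, y=3), (x=7, y=4), (x=8, y=5), (x=9, y=6)
  Distance 15: (x=4, y=0), (x=5, y=1), (x=6, y=2), (x=7, y=3), (x=8, y=4), (x=9, y=5)
  Distance 16: (x=5, y=0), (x=7, y=2), (x=8, y=3), (x=9, y=4), (x=10, y=5)
  Distance 17: (x=6, y=0), (x=7, y=1), (x=8, y=2), (x=9, y=3), (x=10, y=4)
  Distance 18: (x=7, y=0), (x=8, y=1), (x=9, y=2), (x=10, y=3)
  Distance 19: (x=8, y=0), (x=9, y=1), (x=10, y=2)
  Distance 20: (x=9, y=0), (x=10, y=1)
  Distance 21: (x=10, y=0)
Total reachable: 120 (grid has 120 open cells total)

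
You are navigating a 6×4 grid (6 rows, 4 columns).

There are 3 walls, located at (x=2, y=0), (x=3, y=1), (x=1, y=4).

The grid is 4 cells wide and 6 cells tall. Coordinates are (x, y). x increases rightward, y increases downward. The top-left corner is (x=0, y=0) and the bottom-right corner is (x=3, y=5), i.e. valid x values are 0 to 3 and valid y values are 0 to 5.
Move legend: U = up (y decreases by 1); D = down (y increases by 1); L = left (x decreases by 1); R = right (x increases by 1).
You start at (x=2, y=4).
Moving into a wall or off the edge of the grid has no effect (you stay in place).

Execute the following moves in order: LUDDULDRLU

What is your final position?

Answer: Final position: (x=2, y=4)

Derivation:
Start: (x=2, y=4)
  L (left): blocked, stay at (x=2, y=4)
  U (up): (x=2, y=4) -> (x=2, y=3)
  D (down): (x=2, y=3) -> (x=2, y=4)
  D (down): (x=2, y=4) -> (x=2, y=5)
  U (up): (x=2, y=5) -> (x=2, y=4)
  L (left): blocked, stay at (x=2, y=4)
  D (down): (x=2, y=4) -> (x=2, y=5)
  R (right): (x=2, y=5) -> (x=3, y=5)
  L (left): (x=3, y=5) -> (x=2, y=5)
  U (up): (x=2, y=5) -> (x=2, y=4)
Final: (x=2, y=4)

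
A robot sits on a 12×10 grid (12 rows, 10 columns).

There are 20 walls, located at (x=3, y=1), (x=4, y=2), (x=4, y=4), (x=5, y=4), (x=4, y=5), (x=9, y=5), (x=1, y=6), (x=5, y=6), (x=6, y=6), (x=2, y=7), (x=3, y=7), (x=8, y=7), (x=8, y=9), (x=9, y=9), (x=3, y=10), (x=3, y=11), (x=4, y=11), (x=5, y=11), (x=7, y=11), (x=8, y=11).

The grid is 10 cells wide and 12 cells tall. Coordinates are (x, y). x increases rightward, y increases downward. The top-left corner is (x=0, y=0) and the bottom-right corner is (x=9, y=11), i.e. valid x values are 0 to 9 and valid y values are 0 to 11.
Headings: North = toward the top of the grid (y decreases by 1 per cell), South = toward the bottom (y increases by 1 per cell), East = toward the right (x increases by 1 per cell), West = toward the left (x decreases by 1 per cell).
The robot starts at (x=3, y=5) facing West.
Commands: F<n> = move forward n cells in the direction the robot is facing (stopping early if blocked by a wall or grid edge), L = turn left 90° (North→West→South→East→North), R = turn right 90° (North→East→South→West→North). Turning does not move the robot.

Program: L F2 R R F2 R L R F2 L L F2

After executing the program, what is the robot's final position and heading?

Answer: Final position: (x=1, y=4), facing West

Derivation:
Start: (x=3, y=5), facing West
  L: turn left, now facing South
  F2: move forward 1/2 (blocked), now at (x=3, y=6)
  R: turn right, now facing West
  R: turn right, now facing North
  F2: move forward 2, now at (x=3, y=4)
  R: turn right, now facing East
  L: turn left, now facing North
  R: turn right, now facing East
  F2: move forward 0/2 (blocked), now at (x=3, y=4)
  L: turn left, now facing North
  L: turn left, now facing West
  F2: move forward 2, now at (x=1, y=4)
Final: (x=1, y=4), facing West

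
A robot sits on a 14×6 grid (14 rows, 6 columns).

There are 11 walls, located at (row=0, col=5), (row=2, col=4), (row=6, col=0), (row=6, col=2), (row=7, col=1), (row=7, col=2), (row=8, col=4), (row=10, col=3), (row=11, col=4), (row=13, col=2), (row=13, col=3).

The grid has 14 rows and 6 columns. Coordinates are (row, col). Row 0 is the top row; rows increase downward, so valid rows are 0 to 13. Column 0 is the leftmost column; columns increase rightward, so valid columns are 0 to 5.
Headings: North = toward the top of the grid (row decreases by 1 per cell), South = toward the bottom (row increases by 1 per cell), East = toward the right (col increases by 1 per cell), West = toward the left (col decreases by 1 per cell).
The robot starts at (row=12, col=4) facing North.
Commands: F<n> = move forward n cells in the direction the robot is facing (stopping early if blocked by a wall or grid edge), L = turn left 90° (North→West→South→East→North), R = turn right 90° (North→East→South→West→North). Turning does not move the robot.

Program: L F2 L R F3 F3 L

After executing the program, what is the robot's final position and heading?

Start: (row=12, col=4), facing North
  L: turn left, now facing West
  F2: move forward 2, now at (row=12, col=2)
  L: turn left, now facing South
  R: turn right, now facing West
  F3: move forward 2/3 (blocked), now at (row=12, col=0)
  F3: move forward 0/3 (blocked), now at (row=12, col=0)
  L: turn left, now facing South
Final: (row=12, col=0), facing South

Answer: Final position: (row=12, col=0), facing South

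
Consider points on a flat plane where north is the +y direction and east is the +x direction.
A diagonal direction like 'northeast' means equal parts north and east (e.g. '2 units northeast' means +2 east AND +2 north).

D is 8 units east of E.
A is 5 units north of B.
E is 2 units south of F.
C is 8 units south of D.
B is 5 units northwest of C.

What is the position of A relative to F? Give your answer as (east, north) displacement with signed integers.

Answer: A is at (east=3, north=0) relative to F.

Derivation:
Place F at the origin (east=0, north=0).
  E is 2 units south of F: delta (east=+0, north=-2); E at (east=0, north=-2).
  D is 8 units east of E: delta (east=+8, north=+0); D at (east=8, north=-2).
  C is 8 units south of D: delta (east=+0, north=-8); C at (east=8, north=-10).
  B is 5 units northwest of C: delta (east=-5, north=+5); B at (east=3, north=-5).
  A is 5 units north of B: delta (east=+0, north=+5); A at (east=3, north=0).
Therefore A relative to F: (east=3, north=0).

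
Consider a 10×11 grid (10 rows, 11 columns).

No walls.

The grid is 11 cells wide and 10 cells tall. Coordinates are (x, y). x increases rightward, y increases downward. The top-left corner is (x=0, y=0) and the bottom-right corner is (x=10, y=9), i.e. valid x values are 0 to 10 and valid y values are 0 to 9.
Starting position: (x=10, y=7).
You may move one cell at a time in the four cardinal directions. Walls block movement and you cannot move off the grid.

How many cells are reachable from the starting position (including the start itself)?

BFS flood-fill from (x=10, y=7):
  Distance 0: (x=10, y=7)
  Distance 1: (x=10, y=6), (x=9, y=7), (x=10, y=8)
  Distance 2: (x=10, y=5), (x=9, y=6), (x=8, y=7), (x=9, y=8), (x=10, y=9)
  Distance 3: (x=10, y=4), (x=9, y=5), (x=8, y=6), (x=7, y=7), (x=8, y=8), (x=9, y=9)
  Distance 4: (x=10, y=3), (x=9, y=4), (x=8, y=5), (x=7, y=6), (x=6, y=7), (x=7, y=8), (x=8, y=9)
  Distance 5: (x=10, y=2), (x=9, y=3), (x=8, y=4), (x=7, y=5), (x=6, y=6), (x=5, y=7), (x=6, y=8), (x=7, y=9)
  Distance 6: (x=10, y=1), (x=9, y=2), (x=8, y=3), (x=7, y=4), (x=6, y=5), (x=5, y=6), (x=4, y=7), (x=5, y=8), (x=6, y=9)
  Distance 7: (x=10, y=0), (x=9, y=1), (x=8, y=2), (x=7, y=3), (x=6, y=4), (x=5, y=5), (x=4, y=6), (x=3, y=7), (x=4, y=8), (x=5, y=9)
  Distance 8: (x=9, y=0), (x=8, y=1), (x=7, y=2), (x=6, y=3), (x=5, y=4), (x=4, y=5), (x=3, y=6), (x=2, y=7), (x=3, y=8), (x=4, y=9)
  Distance 9: (x=8, y=0), (x=7, y=1), (x=6, y=2), (x=5, y=3), (x=4, y=4), (x=3, y=5), (x=2, y=6), (x=1, y=7), (x=2, y=8), (x=3, y=9)
  Distance 10: (x=7, y=0), (x=6, y=1), (x=5, y=2), (x=4, y=3), (x=3, y=4), (x=2, y=5), (x=1, y=6), (x=0, y=7), (x=1, y=8), (x=2, y=9)
  Distance 11: (x=6, y=0), (x=5, y=1), (x=4, y=2), (x=3, y=3), (x=2, y=4), (x=1, y=5), (x=0, y=6), (x=0, y=8), (x=1, y=9)
  Distance 12: (x=5, y=0), (x=4, y=1), (x=3, y=2), (x=2, y=3), (x=1, y=4), (x=0, y=5), (x=0, y=9)
  Distance 13: (x=4, y=0), (x=3, y=1), (x=2, y=2), (x=1, y=3), (x=0, y=4)
  Distance 14: (x=3, y=0), (x=2, y=1), (x=1, y=2), (x=0, y=3)
  Distance 15: (x=2, y=0), (x=1, y=1), (x=0, y=2)
  Distance 16: (x=1, y=0), (x=0, y=1)
  Distance 17: (x=0, y=0)
Total reachable: 110 (grid has 110 open cells total)

Answer: Reachable cells: 110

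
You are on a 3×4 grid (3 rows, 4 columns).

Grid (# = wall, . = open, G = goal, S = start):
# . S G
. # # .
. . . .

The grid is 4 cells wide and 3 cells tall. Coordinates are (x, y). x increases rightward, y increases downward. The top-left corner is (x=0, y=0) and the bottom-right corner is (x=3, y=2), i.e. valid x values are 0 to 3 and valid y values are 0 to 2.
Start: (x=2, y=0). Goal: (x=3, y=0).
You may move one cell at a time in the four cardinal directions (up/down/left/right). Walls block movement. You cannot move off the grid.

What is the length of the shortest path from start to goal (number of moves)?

Answer: Shortest path length: 1

Derivation:
BFS from (x=2, y=0) until reaching (x=3, y=0):
  Distance 0: (x=2, y=0)
  Distance 1: (x=1, y=0), (x=3, y=0)  <- goal reached here
One shortest path (1 moves): (x=2, y=0) -> (x=3, y=0)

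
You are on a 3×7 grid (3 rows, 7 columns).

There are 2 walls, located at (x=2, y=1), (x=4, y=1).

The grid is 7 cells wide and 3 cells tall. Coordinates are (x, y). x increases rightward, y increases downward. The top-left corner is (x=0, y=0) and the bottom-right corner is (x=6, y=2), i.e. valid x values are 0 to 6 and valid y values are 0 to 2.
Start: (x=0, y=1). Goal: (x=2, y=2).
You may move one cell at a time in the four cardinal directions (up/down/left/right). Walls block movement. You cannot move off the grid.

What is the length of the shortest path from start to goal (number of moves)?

BFS from (x=0, y=1) until reaching (x=2, y=2):
  Distance 0: (x=0, y=1)
  Distance 1: (x=0, y=0), (x=1, y=1), (x=0, y=2)
  Distance 2: (x=1, y=0), (x=1, y=2)
  Distance 3: (x=2, y=0), (x=2, y=2)  <- goal reached here
One shortest path (3 moves): (x=0, y=1) -> (x=1, y=1) -> (x=1, y=2) -> (x=2, y=2)

Answer: Shortest path length: 3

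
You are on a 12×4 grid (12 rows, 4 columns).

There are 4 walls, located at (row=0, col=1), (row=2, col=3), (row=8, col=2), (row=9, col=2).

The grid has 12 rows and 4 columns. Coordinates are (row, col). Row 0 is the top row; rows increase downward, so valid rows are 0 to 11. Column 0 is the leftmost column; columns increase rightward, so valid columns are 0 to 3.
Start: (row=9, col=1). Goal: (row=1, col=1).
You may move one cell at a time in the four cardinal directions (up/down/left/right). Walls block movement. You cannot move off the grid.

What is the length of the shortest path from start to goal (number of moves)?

Answer: Shortest path length: 8

Derivation:
BFS from (row=9, col=1) until reaching (row=1, col=1):
  Distance 0: (row=9, col=1)
  Distance 1: (row=8, col=1), (row=9, col=0), (row=10, col=1)
  Distance 2: (row=7, col=1), (row=8, col=0), (row=10, col=0), (row=10, col=2), (row=11, col=1)
  Distance 3: (row=6, col=1), (row=7, col=0), (row=7, col=2), (row=10, col=3), (row=11, col=0), (row=11, col=2)
  Distance 4: (row=5, col=1), (row=6, col=0), (row=6, col=2), (row=7, col=3), (row=9, col=3), (row=11, col=3)
  Distance 5: (row=4, col=1), (row=5, col=0), (row=5, col=2), (row=6, col=3), (row=8, col=3)
  Distance 6: (row=3, col=1), (row=4, col=0), (row=4, col=2), (row=5, col=3)
  Distance 7: (row=2, col=1), (row=3, col=0), (row=3, col=2), (row=4, col=3)
  Distance 8: (row=1, col=1), (row=2, col=0), (row=2, col=2), (row=3, col=3)  <- goal reached here
One shortest path (8 moves): (row=9, col=1) -> (row=8, col=1) -> (row=7, col=1) -> (row=6, col=1) -> (row=5, col=1) -> (row=4, col=1) -> (row=3, col=1) -> (row=2, col=1) -> (row=1, col=1)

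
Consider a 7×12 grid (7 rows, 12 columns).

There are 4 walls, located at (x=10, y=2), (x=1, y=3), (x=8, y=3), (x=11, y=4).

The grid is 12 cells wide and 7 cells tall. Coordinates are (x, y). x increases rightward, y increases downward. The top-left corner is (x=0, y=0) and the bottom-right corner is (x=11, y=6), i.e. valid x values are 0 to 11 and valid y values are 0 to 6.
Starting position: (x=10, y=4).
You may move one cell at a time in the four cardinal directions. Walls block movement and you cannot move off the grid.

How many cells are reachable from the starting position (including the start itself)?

BFS flood-fill from (x=10, y=4):
  Distance 0: (x=10, y=4)
  Distance 1: (x=10, y=3), (x=9, y=4), (x=10, y=5)
  Distance 2: (x=9, y=3), (x=11, y=3), (x=8, y=4), (x=9, y=5), (x=11, y=5), (x=10, y=6)
  Distance 3: (x=9, y=2), (x=11, y=2), (x=7, y=4), (x=8, y=5), (x=9, y=6), (x=11, y=6)
  Distance 4: (x=9, y=1), (x=11, y=1), (x=8, y=2), (x=7, y=3), (x=6, y=4), (x=7, y=5), (x=8, y=6)
  Distance 5: (x=9, y=0), (x=11, y=0), (x=8, y=1), (x=10, y=1), (x=7, y=2), (x=6, y=3), (x=5, y=4), (x=6, y=5), (x=7, y=6)
  Distance 6: (x=8, y=0), (x=10, y=0), (x=7, y=1), (x=6, y=2), (x=5, y=3), (x=4, y=4), (x=5, y=5), (x=6, y=6)
  Distance 7: (x=7, y=0), (x=6, y=1), (x=5, y=2), (x=4, y=3), (x=3, y=4), (x=4, y=5), (x=5, y=6)
  Distance 8: (x=6, y=0), (x=5, y=1), (x=4, y=2), (x=3, y=3), (x=2, y=4), (x=3, y=5), (x=4, y=6)
  Distance 9: (x=5, y=0), (x=4, y=1), (x=3, y=2), (x=2, y=3), (x=1, y=4), (x=2, y=5), (x=3, y=6)
  Distance 10: (x=4, y=0), (x=3, y=1), (x=2, y=2), (x=0, y=4), (x=1, y=5), (x=2, y=6)
  Distance 11: (x=3, y=0), (x=2, y=1), (x=1, y=2), (x=0, y=3), (x=0, y=5), (x=1, y=6)
  Distance 12: (x=2, y=0), (x=1, y=1), (x=0, y=2), (x=0, y=6)
  Distance 13: (x=1, y=0), (x=0, y=1)
  Distance 14: (x=0, y=0)
Total reachable: 80 (grid has 80 open cells total)

Answer: Reachable cells: 80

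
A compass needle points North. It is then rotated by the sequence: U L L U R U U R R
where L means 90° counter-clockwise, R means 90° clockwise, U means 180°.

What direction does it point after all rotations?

Answer: Final heading: East

Derivation:
Start: North
  U (U-turn (180°)) -> South
  L (left (90° counter-clockwise)) -> East
  L (left (90° counter-clockwise)) -> North
  U (U-turn (180°)) -> South
  R (right (90° clockwise)) -> West
  U (U-turn (180°)) -> East
  U (U-turn (180°)) -> West
  R (right (90° clockwise)) -> North
  R (right (90° clockwise)) -> East
Final: East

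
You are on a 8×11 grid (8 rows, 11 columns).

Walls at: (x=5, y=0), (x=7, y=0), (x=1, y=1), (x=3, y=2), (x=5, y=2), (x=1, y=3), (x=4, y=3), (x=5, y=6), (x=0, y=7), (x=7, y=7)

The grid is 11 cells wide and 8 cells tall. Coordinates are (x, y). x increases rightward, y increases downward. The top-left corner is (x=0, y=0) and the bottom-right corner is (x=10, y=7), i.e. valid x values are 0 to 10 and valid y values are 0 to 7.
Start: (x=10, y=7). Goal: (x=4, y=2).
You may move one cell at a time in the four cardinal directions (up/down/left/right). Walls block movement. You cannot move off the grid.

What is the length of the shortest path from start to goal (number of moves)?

BFS from (x=10, y=7) until reaching (x=4, y=2):
  Distance 0: (x=10, y=7)
  Distance 1: (x=10, y=6), (x=9, y=7)
  Distance 2: (x=10, y=5), (x=9, y=6), (x=8, y=7)
  Distance 3: (x=10, y=4), (x=9, y=5), (x=8, y=6)
  Distance 4: (x=10, y=3), (x=9, y=4), (x=8, y=5), (x=7, y=6)
  Distance 5: (x=10, y=2), (x=9, y=3), (x=8, y=4), (x=7, y=5), (x=6, y=6)
  Distance 6: (x=10, y=1), (x=9, y=2), (x=8, y=3), (x=7, y=4), (x=6, y=5), (x=6, y=7)
  Distance 7: (x=10, y=0), (x=9, y=1), (x=8, y=2), (x=7, y=3), (x=6, y=4), (x=5, y=5), (x=5, y=7)
  Distance 8: (x=9, y=0), (x=8, y=1), (x=7, y=2), (x=6, y=3), (x=5, y=4), (x=4, y=5), (x=4, y=7)
  Distance 9: (x=8, y=0), (x=7, y=1), (x=6, y=2), (x=5, y=3), (x=4, y=4), (x=3, y=5), (x=4, y=6), (x=3, y=7)
  Distance 10: (x=6, y=1), (x=3, y=4), (x=2, y=5), (x=3, y=6), (x=2, y=7)
  Distance 11: (x=6, y=0), (x=5, y=1), (x=3, y=3), (x=2, y=4), (x=1, y=5), (x=2, y=6), (x=1, y=7)
  Distance 12: (x=4, y=1), (x=2, y=3), (x=1, y=4), (x=0, y=5), (x=1, y=6)
  Distance 13: (x=4, y=0), (x=3, y=1), (x=2, y=2), (x=4, y=2), (x=0, y=4), (x=0, y=6)  <- goal reached here
One shortest path (13 moves): (x=10, y=7) -> (x=9, y=7) -> (x=8, y=7) -> (x=8, y=6) -> (x=7, y=6) -> (x=6, y=6) -> (x=6, y=5) -> (x=6, y=4) -> (x=6, y=3) -> (x=6, y=2) -> (x=6, y=1) -> (x=5, y=1) -> (x=4, y=1) -> (x=4, y=2)

Answer: Shortest path length: 13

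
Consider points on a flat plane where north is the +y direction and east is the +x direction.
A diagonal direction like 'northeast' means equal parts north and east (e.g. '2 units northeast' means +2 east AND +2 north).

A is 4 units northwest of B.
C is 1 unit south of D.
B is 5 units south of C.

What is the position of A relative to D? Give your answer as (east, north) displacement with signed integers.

Place D at the origin (east=0, north=0).
  C is 1 unit south of D: delta (east=+0, north=-1); C at (east=0, north=-1).
  B is 5 units south of C: delta (east=+0, north=-5); B at (east=0, north=-6).
  A is 4 units northwest of B: delta (east=-4, north=+4); A at (east=-4, north=-2).
Therefore A relative to D: (east=-4, north=-2).

Answer: A is at (east=-4, north=-2) relative to D.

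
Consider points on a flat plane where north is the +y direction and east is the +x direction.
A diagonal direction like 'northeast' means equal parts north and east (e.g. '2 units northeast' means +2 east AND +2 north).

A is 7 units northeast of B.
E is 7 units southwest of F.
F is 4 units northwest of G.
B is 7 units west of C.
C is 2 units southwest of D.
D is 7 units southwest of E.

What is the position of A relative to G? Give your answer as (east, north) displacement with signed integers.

Answer: A is at (east=-20, north=-5) relative to G.

Derivation:
Place G at the origin (east=0, north=0).
  F is 4 units northwest of G: delta (east=-4, north=+4); F at (east=-4, north=4).
  E is 7 units southwest of F: delta (east=-7, north=-7); E at (east=-11, north=-3).
  D is 7 units southwest of E: delta (east=-7, north=-7); D at (east=-18, north=-10).
  C is 2 units southwest of D: delta (east=-2, north=-2); C at (east=-20, north=-12).
  B is 7 units west of C: delta (east=-7, north=+0); B at (east=-27, north=-12).
  A is 7 units northeast of B: delta (east=+7, north=+7); A at (east=-20, north=-5).
Therefore A relative to G: (east=-20, north=-5).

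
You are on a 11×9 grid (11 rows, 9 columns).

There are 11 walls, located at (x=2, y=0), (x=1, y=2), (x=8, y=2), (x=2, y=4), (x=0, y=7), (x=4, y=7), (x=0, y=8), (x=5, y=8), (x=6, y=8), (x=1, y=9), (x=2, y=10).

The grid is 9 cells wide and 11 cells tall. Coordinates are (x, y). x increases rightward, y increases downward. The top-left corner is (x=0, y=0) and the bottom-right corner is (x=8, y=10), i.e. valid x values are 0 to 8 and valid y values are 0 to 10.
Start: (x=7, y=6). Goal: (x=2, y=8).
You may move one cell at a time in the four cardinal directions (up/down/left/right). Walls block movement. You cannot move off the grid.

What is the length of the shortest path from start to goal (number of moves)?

BFS from (x=7, y=6) until reaching (x=2, y=8):
  Distance 0: (x=7, y=6)
  Distance 1: (x=7, y=5), (x=6, y=6), (x=8, y=6), (x=7, y=7)
  Distance 2: (x=7, y=4), (x=6, y=5), (x=8, y=5), (x=5, y=6), (x=6, y=7), (x=8, y=7), (x=7, y=8)
  Distance 3: (x=7, y=3), (x=6, y=4), (x=8, y=4), (x=5, y=5), (x=4, y=6), (x=5, y=7), (x=8, y=8), (x=7, y=9)
  Distance 4: (x=7, y=2), (x=6, y=3), (x=8, y=3), (x=5, y=4), (x=4, y=5), (x=3, y=6), (x=6, y=9), (x=8, y=9), (x=7, y=10)
  Distance 5: (x=7, y=1), (x=6, y=2), (x=5, y=3), (x=4, y=4), (x=3, y=5), (x=2, y=6), (x=3, y=7), (x=5, y=9), (x=6, y=10), (x=8, y=10)
  Distance 6: (x=7, y=0), (x=6, y=1), (x=8, y=1), (x=5, y=2), (x=4, y=3), (x=3, y=4), (x=2, y=5), (x=1, y=6), (x=2, y=7), (x=3, y=8), (x=4, y=9), (x=5, y=10)
  Distance 7: (x=6, y=0), (x=8, y=0), (x=5, y=1), (x=4, y=2), (x=3, y=3), (x=1, y=5), (x=0, y=6), (x=1, y=7), (x=2, y=8), (x=4, y=8), (x=3, y=9), (x=4, y=10)  <- goal reached here
One shortest path (7 moves): (x=7, y=6) -> (x=6, y=6) -> (x=5, y=6) -> (x=4, y=6) -> (x=3, y=6) -> (x=2, y=6) -> (x=2, y=7) -> (x=2, y=8)

Answer: Shortest path length: 7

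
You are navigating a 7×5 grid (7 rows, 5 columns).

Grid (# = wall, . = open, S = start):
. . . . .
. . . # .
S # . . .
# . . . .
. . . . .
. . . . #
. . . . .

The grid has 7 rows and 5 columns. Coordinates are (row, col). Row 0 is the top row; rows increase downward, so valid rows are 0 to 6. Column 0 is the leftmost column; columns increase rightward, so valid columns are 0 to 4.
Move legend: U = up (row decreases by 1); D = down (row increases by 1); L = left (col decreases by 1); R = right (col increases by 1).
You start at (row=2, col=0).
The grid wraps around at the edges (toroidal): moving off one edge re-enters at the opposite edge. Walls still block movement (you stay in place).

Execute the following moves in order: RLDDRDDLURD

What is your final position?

Answer: Final position: (row=0, col=0)

Derivation:
Start: (row=2, col=0)
  R (right): blocked, stay at (row=2, col=0)
  L (left): (row=2, col=0) -> (row=2, col=4)
  D (down): (row=2, col=4) -> (row=3, col=4)
  D (down): (row=3, col=4) -> (row=4, col=4)
  R (right): (row=4, col=4) -> (row=4, col=0)
  D (down): (row=4, col=0) -> (row=5, col=0)
  D (down): (row=5, col=0) -> (row=6, col=0)
  L (left): (row=6, col=0) -> (row=6, col=4)
  U (up): blocked, stay at (row=6, col=4)
  R (right): (row=6, col=4) -> (row=6, col=0)
  D (down): (row=6, col=0) -> (row=0, col=0)
Final: (row=0, col=0)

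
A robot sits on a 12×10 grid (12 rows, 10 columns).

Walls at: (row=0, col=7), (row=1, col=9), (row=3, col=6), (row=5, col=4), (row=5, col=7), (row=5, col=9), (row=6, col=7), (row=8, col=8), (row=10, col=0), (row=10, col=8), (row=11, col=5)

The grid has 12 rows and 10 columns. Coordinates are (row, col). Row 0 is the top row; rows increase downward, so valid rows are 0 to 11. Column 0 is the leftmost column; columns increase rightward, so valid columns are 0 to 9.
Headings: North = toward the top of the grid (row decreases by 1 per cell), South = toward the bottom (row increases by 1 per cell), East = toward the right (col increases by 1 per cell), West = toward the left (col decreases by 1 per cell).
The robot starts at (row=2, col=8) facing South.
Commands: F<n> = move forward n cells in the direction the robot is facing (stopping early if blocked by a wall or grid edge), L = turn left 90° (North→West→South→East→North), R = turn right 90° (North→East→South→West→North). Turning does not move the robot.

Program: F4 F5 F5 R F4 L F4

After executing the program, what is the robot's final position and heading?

Answer: Final position: (row=11, col=4), facing South

Derivation:
Start: (row=2, col=8), facing South
  F4: move forward 4, now at (row=6, col=8)
  F5: move forward 1/5 (blocked), now at (row=7, col=8)
  F5: move forward 0/5 (blocked), now at (row=7, col=8)
  R: turn right, now facing West
  F4: move forward 4, now at (row=7, col=4)
  L: turn left, now facing South
  F4: move forward 4, now at (row=11, col=4)
Final: (row=11, col=4), facing South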